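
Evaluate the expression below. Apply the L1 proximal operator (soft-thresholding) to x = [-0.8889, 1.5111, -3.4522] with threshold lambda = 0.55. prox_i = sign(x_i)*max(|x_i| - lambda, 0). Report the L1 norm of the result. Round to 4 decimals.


Soft-thresholding with lambda = 0.55:
prox(-0.8889) = sign(-0.8889)*max(|-0.8889| - 0.55, 0) = -0.3389
prox(1.5111) = sign(1.5111)*max(|1.5111| - 0.55, 0) = 0.9611
prox(-3.4522) = sign(-3.4522)*max(|-3.4522| - 0.55, 0) = -2.9022
prox(x) = [-0.3389, 0.9611, -2.9022]
||prox(x)||_1 = 0.3389 + 0.9611 + 2.9022 = 4.2022


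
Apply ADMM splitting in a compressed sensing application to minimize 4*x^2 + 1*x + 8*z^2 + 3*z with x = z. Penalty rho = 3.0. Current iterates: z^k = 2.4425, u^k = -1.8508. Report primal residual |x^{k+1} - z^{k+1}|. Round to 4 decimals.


ADMM iteration with rho = 3.0, z^k = 2.4425, u^k = -1.8508
Step 1: x-update.
Minimize 4*x^2 + 1*x + (3.0/2)*(x - 2.4425 - 1.8508)^2
FOC: (2*4 + 3.0)*x = -1 + 3.0*(2.4425 + 1.8508)
x^{k+1} = 1.08
Step 2: z-update.
Minimize 8*z^2 + 3*z + (3.0/2)*(1.08 - z - 1.8508)^2
FOC: (2*8 + 3.0)*z = -3 + 3.0*(1.08 - 1.8508)
z^{k+1} = -0.2796
Step 3: u-update.
u^{k+1} = -1.8508 + 1.08 + 0.2796 = -0.4912
Step 4: Primal residual = |1.08 + 0.2796| = 1.3596


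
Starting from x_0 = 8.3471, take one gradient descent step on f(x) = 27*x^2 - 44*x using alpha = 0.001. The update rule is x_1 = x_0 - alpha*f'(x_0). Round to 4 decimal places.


We compute the gradient at x_0 and apply the update.
f'(x) = 54*x - 44
f'(8.3471) = 54*8.3471 - 44 = 406.7434
x_1 = 8.3471 - 0.001*406.7434 = 7.9404


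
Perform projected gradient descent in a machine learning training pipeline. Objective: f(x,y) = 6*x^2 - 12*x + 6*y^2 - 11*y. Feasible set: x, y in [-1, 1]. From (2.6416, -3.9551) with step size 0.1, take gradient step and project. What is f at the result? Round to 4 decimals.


Step 1: Compute gradient at (2.6416, -3.9551).
grad_x = 2*6*2.6416 - 12 = 19.6992
grad_y = 2*6*-3.9551 - 11 = -58.4612
Step 2: Gradient step.
x_raw = 2.6416 - 0.1*19.6992 = 0.6717
y_raw = -3.9551 - 0.1*-58.4612 = 1.891
Step 3: Project onto [-1, 1].
x_proj = clip(0.6717) = 0.6717
y_proj = clip(1.891) = 1.0
Step 4: Evaluate f.
f(0.6717, 1.0) = -10.3532


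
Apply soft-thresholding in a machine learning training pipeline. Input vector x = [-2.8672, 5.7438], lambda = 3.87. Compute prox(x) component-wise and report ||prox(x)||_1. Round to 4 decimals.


Soft-thresholding with lambda = 3.87:
prox(-2.8672) = sign(-2.8672)*max(|-2.8672| - 3.87, 0) = 0.0
prox(5.7438) = sign(5.7438)*max(|5.7438| - 3.87, 0) = 1.8738
prox(x) = [0.0, 1.8738]
||prox(x)||_1 = 0.0 + 1.8738 = 1.8738


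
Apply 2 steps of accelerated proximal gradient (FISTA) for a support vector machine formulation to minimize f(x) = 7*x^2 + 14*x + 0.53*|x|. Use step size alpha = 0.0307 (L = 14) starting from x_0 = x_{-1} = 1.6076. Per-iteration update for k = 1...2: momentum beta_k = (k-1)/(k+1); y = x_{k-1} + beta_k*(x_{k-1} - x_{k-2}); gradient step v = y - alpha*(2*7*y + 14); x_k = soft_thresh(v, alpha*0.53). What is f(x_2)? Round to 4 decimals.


FISTA on f(x) = 7*x^2 + 14*x + 0.53*|x|
L = 14, alpha = 0.0307
Iteration 1: beta = 0.0, y = 1.6076 + 0.0*(1.6076 - 1.6076) = 1.6076
  grad(y) = 36.5064, v = y - alpha*grad = 0.4869
  prox(v) = soft_thresh(0.4869, 0.0163) = 0.4706
Iteration 2: beta = 0.3333, y = 0.4706 + 0.3333*(0.4706 - 1.6076) = 0.0916
  grad(y) = 15.2821, v = y - alpha*grad = -0.3776
  prox(v) = soft_thresh(-0.3776, 0.0163) = -0.3613
f(x_2) = 7*(-0.3613)^2 + 14*(-0.3613) + 0.53*|-0.3613| = -3.953


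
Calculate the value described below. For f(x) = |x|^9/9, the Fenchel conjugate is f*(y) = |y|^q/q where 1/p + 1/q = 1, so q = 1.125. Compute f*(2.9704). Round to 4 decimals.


The conjugate exponent q satisfies 1/p + 1/q = 1.
p = 9, so q = 9/(9 - 1) = 1.125
|y|^q = 2.9704^1.125 = 3.4034
f*(2.9704) = 3.4034 / 1.125 = 3.0253


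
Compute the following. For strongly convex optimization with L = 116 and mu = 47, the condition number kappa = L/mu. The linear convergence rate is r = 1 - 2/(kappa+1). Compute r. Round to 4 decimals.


Step 1: Compute the condition number.
kappa = L/mu = 116/47 = 2.4681
Step 2: Compute the convergence rate.
r = 1 - 2/(kappa + 1) = 1 - 2*mu/(L + mu) = (L - mu)/(L + mu) = 69/163 = 0.4233


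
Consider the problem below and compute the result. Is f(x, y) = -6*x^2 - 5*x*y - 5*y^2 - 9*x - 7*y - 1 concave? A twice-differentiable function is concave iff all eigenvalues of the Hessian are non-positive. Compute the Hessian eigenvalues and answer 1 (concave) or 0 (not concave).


The Hessian of f(x,y) = -6*x^2 - 5*x*y - 5*y^2 - 9*x - 7*y - 1 is:
H = [[-12, -5], [-5, -10]]
Trace = -12 - 10 = -22
Determinant = -12*-10 - (-5)^2 = 95
Discriminant = (-22)^2 - 4*95 = 104.0
Eigenvalues: lambda_1 = -16.099, lambda_2 = -5.901
The function is concave.

1


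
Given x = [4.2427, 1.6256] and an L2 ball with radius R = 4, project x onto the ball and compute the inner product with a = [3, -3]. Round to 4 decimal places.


Step 1: Compute ||x|| (intermediates to 6 decimals).
||x|| = sqrt(4.2427^2 + 1.6256^2) = 4.543465
Step 2: Project.
Since ||x|| > R, scale = R/||x|| = 4/4.543465 = 0.880385, proj(x) = scale * x
proj(x) = [3.735209, 1.431154]
Step 3: Dot product.
a^T * proj(x) = 3*3.735209 - 3*1.431154 = 6.9122


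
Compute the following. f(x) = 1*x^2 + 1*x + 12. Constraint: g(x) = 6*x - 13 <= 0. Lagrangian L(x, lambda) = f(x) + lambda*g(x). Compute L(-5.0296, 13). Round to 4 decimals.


Step 1: Evaluate f(x).
f(-5.0296) = 1*(-5.0296)^2 + 1*(-5.0296) + 12 = 32.2673
Step 2: Evaluate g(x).
g(-5.0296) = 6*-5.0296 - 13 = -43.1776
Step 3: Compute Lagrangian.
L = 32.2673 + 13*-43.1776 = -529.0415


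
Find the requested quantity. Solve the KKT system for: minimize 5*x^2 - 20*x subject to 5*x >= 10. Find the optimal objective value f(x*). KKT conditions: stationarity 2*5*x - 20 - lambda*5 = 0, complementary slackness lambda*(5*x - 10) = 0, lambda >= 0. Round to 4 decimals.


Step 1: Try lambda = 0 (constraint inactive).
Stationarity: 2*5*x - 20 = 0
x* = 20/(2*5) = 2.0
Check constraint: 5*2.0 = 10.0 >= 10 -- satisfied.
Step 2: Compute optimal value.
f(x*) = 5*2.0^2 - 20*2.0 = -20.0


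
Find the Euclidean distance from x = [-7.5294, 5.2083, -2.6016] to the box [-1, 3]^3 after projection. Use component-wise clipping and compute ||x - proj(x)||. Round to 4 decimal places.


Project each component onto [-1, 3].
clip(-7.5294) = -1.0, clip(5.2083) = 3.0, clip(-2.6016) = -1.0
Projection = [-1.0, 3.0, -1.0]
Squared diffs: [42.6331, 4.8766, 2.5651]
Distance = sqrt(50.0748) = 7.0764


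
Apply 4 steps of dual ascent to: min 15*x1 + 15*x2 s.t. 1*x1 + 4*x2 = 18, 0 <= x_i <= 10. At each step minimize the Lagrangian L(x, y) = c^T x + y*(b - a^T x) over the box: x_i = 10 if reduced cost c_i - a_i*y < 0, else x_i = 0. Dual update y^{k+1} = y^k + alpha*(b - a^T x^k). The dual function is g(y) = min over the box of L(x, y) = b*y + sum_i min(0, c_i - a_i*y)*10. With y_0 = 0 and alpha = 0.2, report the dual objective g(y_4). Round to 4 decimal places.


Dual ascent for LP: min 15*x1 + 15*x2, 1*x1 + 4*x2 = 18, 0 <= x_i <= 10
Step 1: y^k = 0.0, reduced costs: (15.0, 15.0)
  x^k = (0.0, 0.0), subgradient = b - a^T x = 18.0
  y^{k+1} = 0.0 + 0.2*18.0 = 3.6
Step 2: y^k = 3.6, reduced costs: (11.4, 0.6)
  x^k = (0.0, 0.0), subgradient = b - a^T x = 18.0
  y^{k+1} = 3.6 + 0.2*18.0 = 7.2
Step 3: y^k = 7.2, reduced costs: (7.8, -13.8)
  x^k = (0.0, 10.0), subgradient = b - a^T x = -22.0
  y^{k+1} = 7.2 + 0.2*-22.0 = 2.8
Step 4: y^k = 2.8, reduced costs: (12.2, 3.8)
  x^k = (0.0, 0.0), subgradient = b - a^T x = 18.0
  y^{k+1} = 2.8 + 0.2*18.0 = 6.4
Dual objective at y_4 = 6.4: reduced costs (8.6, -10.6), box minimizer x = (0.0, 10.0)
g(y_4) = b*y + (c1 - a1*y)*x1 + (c2 - a2*y)*x2 = 18*6.4 + 8.6*0.0 + (-10.6)*10.0 = 115.2 + 0.0 - 106.0 = 9.2


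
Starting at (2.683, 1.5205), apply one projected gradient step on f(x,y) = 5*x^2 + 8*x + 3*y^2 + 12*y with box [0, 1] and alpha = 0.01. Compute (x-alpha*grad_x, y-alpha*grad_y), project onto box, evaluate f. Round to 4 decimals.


Step 1: Compute gradient at (2.683, 1.5205).
grad_x = 2*5*2.683 + 8 = 34.83
grad_y = 2*3*1.5205 + 12 = 21.123
Step 2: Gradient step.
x_raw = 2.683 - 0.01*34.83 = 2.3347
y_raw = 1.5205 - 0.01*21.123 = 1.3093
Step 3: Project onto [0, 1].
x_proj = clip(2.3347) = 1.0
y_proj = clip(1.3093) = 1.0
Step 4: Evaluate f.
f(1.0, 1.0) = 28.0


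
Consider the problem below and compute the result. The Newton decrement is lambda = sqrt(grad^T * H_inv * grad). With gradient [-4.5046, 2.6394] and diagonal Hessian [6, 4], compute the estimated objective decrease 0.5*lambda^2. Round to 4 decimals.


Step 1: H is diagonal, so H^(-1) * g = [-0.7508, 0.6599].
Step 2: g^T H^(-1) g = sum_i g_i^2 / H_ii
  = (-4.5046)^2/6 + (2.6394)^2/4
  = 3.3819 + 1.7416 = 5.1235
Step 3: Objective decrease = 0.5 * g^T H^(-1) g = 2.5618


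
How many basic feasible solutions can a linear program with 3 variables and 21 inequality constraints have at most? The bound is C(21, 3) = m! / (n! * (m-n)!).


Each vertex corresponds to some choice of n active constraints out of m, so the number of vertices is at most C(m, n) = m! / (n!(m-n)!).
m = 21, n = 3
Numerator: 21 * 20 * 19
Denominator: 3! = 6
C(21, 3) = 1330


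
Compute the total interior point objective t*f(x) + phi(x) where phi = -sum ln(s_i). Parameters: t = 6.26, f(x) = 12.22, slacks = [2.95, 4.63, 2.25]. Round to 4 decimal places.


Step 1: Compute log-barrier.
ln values: [1.0818, 1.5326, 0.8109]
phi = -(1.0818 + 1.5326 + 0.8109) = -3.4253
Step 2: Compute augmented objective.
t*f(x) = 6.26*12.22 = 76.4972
Total = 76.4972 - 3.4253 = 73.0719


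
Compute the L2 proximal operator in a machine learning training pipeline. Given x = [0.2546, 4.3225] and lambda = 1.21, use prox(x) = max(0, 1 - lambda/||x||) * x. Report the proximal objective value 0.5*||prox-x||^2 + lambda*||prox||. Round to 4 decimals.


Step 1: Compute ||x||.
||x|| = 4.33
Step 2: Compute scaling factor.
scale = max(0, 1 - 1.21/4.33) = 0.7206
Step 3: prox(x) = [0.1835, 3.1146]
||prox(x)|| = 3.12
Step 4: Proximal objective.
0.5*||prox-x||^2 = 0.7321
lambda*||prox|| = 3.7752
Total = 4.5072


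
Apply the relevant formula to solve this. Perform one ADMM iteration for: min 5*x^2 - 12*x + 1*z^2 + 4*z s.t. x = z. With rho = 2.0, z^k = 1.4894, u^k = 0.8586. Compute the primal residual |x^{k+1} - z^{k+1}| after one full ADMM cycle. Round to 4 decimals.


ADMM iteration with rho = 2.0, z^k = 1.4894, u^k = 0.8586
Step 1: x-update.
Minimize 5*x^2 - 12*x + (2.0/2)*(x - 1.4894 + 0.8586)^2
FOC: (2*5 + 2.0)*x = 12 + 2.0*(1.4894 - 0.8586)
x^{k+1} = 1.1051
Step 2: z-update.
Minimize 1*z^2 + 4*z + (2.0/2)*(1.1051 - z + 0.8586)^2
FOC: (2*1 + 2.0)*z = -4 + 2.0*(1.1051 + 0.8586)
z^{k+1} = -0.0181
Step 3: u-update.
u^{k+1} = 0.8586 + 1.1051 + 0.0181 = 1.9819
Step 4: Primal residual = |1.1051 + 0.0181| = 1.1233


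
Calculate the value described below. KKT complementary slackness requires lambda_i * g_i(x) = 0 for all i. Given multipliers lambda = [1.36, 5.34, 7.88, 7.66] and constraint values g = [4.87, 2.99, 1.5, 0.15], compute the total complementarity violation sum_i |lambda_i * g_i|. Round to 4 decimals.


KKT complementary slackness check:
lambda_1 * g_1 = 1.36 * 4.87 = 6.6232
lambda_2 * g_2 = 5.34 * 2.99 = 15.9666
lambda_3 * g_3 = 7.88 * 1.5 = 11.82
lambda_4 * g_4 = 7.66 * 0.15 = 1.149
Total violation = 6.6232 + 15.9666 + 11.82 + 1.149 = 35.5588


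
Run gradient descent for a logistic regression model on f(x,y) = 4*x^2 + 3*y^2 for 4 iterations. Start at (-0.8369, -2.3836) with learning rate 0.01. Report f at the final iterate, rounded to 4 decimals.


Gradient descent on f(x,y) = 4*x^2 + 3*y^2.
Starting point: (-0.8369, -2.3836), alpha = 0.01
Step 1: grad_x = 2*4*-0.8369 = -6.6952, grad_y = 2*3*-2.3836 = -14.3016
  x_1 = -0.8369 - 0.01*-6.6952 = -0.7699
  y_1 = -2.3836 - 0.01*-14.3016 = -2.2406
Step 2: grad_x = 2*4*-0.7699 = -6.1596, grad_y = 2*3*-2.2406 = -13.4435
  x_2 = -0.7699 - 0.01*-6.1596 = -0.7084
  y_2 = -2.2406 - 0.01*-13.4435 = -2.1061
Step 3: grad_x = 2*4*-0.7084 = -5.6668, grad_y = 2*3*-2.1061 = -12.6369
  x_3 = -0.7084 - 0.01*-5.6668 = -0.6517
  y_3 = -2.1061 - 0.01*-12.6369 = -1.9798
Step 4: grad_x = 2*4*-0.6517 = -5.2135, grad_y = 2*3*-1.9798 = -11.8787
  x_4 = -0.6517 - 0.01*-5.2135 = -0.5995
  y_4 = -1.9798 - 0.01*-11.8787 = -1.861
f(-0.5995, -1.861) = 4*(-0.5995)^2 + 3*(-1.861)^2 = 11.8277


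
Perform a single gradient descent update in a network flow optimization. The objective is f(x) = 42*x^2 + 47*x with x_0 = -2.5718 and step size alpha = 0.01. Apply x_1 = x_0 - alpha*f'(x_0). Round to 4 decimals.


We compute the gradient at x_0 and apply the update.
f'(x) = 84*x + 47
f'(-2.5718) = 84*-2.5718 + 47 = -169.0312
x_1 = -2.5718 - 0.01*-169.0312 = -0.8815


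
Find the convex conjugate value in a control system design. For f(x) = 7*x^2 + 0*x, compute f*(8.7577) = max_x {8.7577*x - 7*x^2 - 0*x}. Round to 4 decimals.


f*(y) = sup_x {y*x - a*x^2 - b*x} = sup_x {(y-b)*x - a*x^2}
FOC: (y - b) - 2a*x = 0 => x* = (y - b)/(2a)
x* = (8.7577 - 0)/(2*7) = 0.6256
f*(8.7577) = (y-b)^2/(4a) = (8.7577 - 0)^2/(4*7)
= 76.6973/28 = 2.7392


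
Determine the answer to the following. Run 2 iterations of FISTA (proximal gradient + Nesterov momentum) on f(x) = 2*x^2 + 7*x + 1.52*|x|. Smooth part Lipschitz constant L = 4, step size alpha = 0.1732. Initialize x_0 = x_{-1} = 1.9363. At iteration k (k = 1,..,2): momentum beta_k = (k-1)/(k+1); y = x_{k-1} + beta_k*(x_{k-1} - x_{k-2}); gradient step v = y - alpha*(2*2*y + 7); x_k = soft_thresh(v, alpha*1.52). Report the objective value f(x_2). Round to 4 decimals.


FISTA on f(x) = 2*x^2 + 7*x + 1.52*|x|
L = 4, alpha = 0.1732
Iteration 1: beta = 0.0, y = 1.9363 + 0.0*(1.9363 - 1.9363) = 1.9363
  grad(y) = 14.7452, v = y - alpha*grad = -0.6176
  prox(v) = soft_thresh(-0.6176, 0.2633) = -0.3543
Iteration 2: beta = 0.3333, y = -0.3543 + 0.3333*(-0.3543 - 1.9363) = -1.1178
  grad(y) = 2.5286, v = y - alpha*grad = -1.5558
  prox(v) = soft_thresh(-1.5558, 0.2633) = -1.2925
f(x_2) = 2*(-1.2925)^2 + 7*(-1.2925) + 1.52*|-1.2925| = -3.7418


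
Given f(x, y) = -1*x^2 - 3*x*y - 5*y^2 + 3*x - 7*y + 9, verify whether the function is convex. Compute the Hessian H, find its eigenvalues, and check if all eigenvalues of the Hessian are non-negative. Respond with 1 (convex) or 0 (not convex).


The Hessian of f(x,y) = -1*x^2 - 3*x*y - 5*y^2 + 3*x - 7*y + 9 is:
H = [[-2, -3], [-3, -10]]
Trace = -2 - 10 = -12
Determinant = -2*-10 - (-3)^2 = 11
Discriminant = (-12)^2 - 4*11 = 100.0
Eigenvalues: lambda_1 = -11.0, lambda_2 = -1.0
The function is not convex.

0


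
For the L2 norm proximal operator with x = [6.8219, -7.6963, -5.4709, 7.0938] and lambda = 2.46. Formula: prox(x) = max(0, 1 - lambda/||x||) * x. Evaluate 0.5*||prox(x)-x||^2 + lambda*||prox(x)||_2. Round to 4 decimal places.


Step 1: Compute ||x||.
||x|| = 13.6391
Step 2: Compute scaling factor.
scale = max(0, 1 - 2.46/13.6391) = 0.8196
Step 3: prox(x) = [5.5915, -6.3082, -4.4841, 5.8143]
||prox(x)|| = 11.1791
Step 4: Proximal objective.
0.5*||prox-x||^2 = 3.0258
lambda*||prox|| = 27.5006
Total = 30.5263


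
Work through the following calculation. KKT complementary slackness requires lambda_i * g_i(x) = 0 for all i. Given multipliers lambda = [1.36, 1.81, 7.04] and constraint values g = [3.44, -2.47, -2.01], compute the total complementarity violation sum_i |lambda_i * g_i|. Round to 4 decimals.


KKT complementary slackness check:
lambda_1 * g_1 = 1.36 * 3.44 = 4.6784
lambda_2 * g_2 = 1.81 * -2.47 = -4.4707
lambda_3 * g_3 = 7.04 * -2.01 = -14.1504
Total violation = 4.6784 + 4.4707 + 14.1504 = 23.2995


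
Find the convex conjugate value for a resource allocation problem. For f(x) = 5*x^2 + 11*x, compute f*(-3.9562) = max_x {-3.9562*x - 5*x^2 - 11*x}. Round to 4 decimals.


f*(y) = sup_x {y*x - a*x^2 - b*x} = sup_x {(y-b)*x - a*x^2}
FOC: (y - b) - 2a*x = 0 => x* = (y - b)/(2a)
x* = (-3.9562 - 11)/(2*5) = -1.4956
f*(-3.9562) = (y-b)^2/(4a) = (-3.9562 - 11)^2/(4*5)
= 223.6879/20 = 11.1844


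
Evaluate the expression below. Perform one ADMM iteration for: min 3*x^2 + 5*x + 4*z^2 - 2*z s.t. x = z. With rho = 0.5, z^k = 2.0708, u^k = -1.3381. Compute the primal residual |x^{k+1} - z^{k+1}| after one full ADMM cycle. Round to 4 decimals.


ADMM iteration with rho = 0.5, z^k = 2.0708, u^k = -1.3381
Step 1: x-update.
Minimize 3*x^2 + 5*x + (0.5/2)*(x - 2.0708 - 1.3381)^2
FOC: (2*3 + 0.5)*x = -5 + 0.5*(2.0708 + 1.3381)
x^{k+1} = -0.507
Step 2: z-update.
Minimize 4*z^2 - 2*z + (0.5/2)*(-0.507 - z - 1.3381)^2
FOC: (2*4 + 0.5)*z = 2 + 0.5*(-0.507 - 1.3381)
z^{k+1} = 0.1268
Step 3: u-update.
u^{k+1} = -1.3381 - 0.507 - 0.1268 = -1.9719
Step 4: Primal residual = |-0.507 - 0.1268| = 0.6338


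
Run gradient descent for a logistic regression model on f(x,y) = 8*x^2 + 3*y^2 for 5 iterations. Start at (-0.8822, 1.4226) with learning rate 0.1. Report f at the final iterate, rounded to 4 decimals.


Gradient descent on f(x,y) = 8*x^2 + 3*y^2.
Starting point: (-0.8822, 1.4226), alpha = 0.1
Step 1: grad_x = 2*8*-0.8822 = -14.1152, grad_y = 2*3*1.4226 = 8.5356
  x_1 = -0.8822 - 0.1*-14.1152 = 0.5293
  y_1 = 1.4226 - 0.1*8.5356 = 0.569
Step 2: grad_x = 2*8*0.5293 = 8.4691, grad_y = 2*3*0.569 = 3.4142
  x_2 = 0.5293 - 0.1*8.4691 = -0.3176
  y_2 = 0.569 - 0.1*3.4142 = 0.2276
Step 3: grad_x = 2*8*-0.3176 = -5.0815, grad_y = 2*3*0.2276 = 1.3657
  x_3 = -0.3176 - 0.1*-5.0815 = 0.1906
  y_3 = 0.2276 - 0.1*1.3657 = 0.091
Step 4: grad_x = 2*8*0.1906 = 3.0489, grad_y = 2*3*0.091 = 0.5463
  x_4 = 0.1906 - 0.1*3.0489 = -0.1143
  y_4 = 0.091 - 0.1*0.5463 = 0.0364
Step 5: grad_x = 2*8*-0.1143 = -1.8293, grad_y = 2*3*0.0364 = 0.2185
  x_5 = -0.1143 - 0.1*-1.8293 = 0.0686
  y_5 = 0.0364 - 0.1*0.2185 = 0.0146
f(0.0686, 0.0146) = 8*0.0686^2 + 3*0.0146^2 = 0.0383


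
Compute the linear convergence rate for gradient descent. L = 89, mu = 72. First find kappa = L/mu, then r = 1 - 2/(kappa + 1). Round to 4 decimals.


Step 1: Compute the condition number.
kappa = L/mu = 89/72 = 1.2361
Step 2: Compute the convergence rate.
r = 1 - 2/(kappa + 1) = 1 - 2*mu/(L + mu) = (L - mu)/(L + mu) = 17/161 = 0.1056


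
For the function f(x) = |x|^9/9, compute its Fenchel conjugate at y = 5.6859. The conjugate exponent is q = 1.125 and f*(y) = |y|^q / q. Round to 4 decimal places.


The conjugate exponent q satisfies 1/p + 1/q = 1.
p = 9, so q = 9/(9 - 1) = 1.125
|y|^q = 5.6859^1.125 = 7.0656
f*(5.6859) = 7.0656 / 1.125 = 6.2805


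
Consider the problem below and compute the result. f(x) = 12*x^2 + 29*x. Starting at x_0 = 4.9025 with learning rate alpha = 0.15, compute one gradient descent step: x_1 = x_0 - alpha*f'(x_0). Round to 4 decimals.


We compute the gradient at x_0 and apply the update.
f'(x) = 24*x + 29
f'(4.9025) = 24*4.9025 + 29 = 146.66
x_1 = 4.9025 - 0.15*146.66 = -17.0965


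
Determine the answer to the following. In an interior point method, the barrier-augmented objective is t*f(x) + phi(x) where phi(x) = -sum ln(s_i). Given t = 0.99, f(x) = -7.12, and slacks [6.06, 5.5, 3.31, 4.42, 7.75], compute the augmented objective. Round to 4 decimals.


Step 1: Compute log-barrier.
ln values: [1.8017, 1.7047, 1.1969, 1.4861, 2.0477]
phi = -(1.8017 + 1.7047 + 1.1969 + 1.4861 + 2.0477) = -8.2372
Step 2: Compute augmented objective.
t*f(x) = 0.99*-7.12 = -7.0488
Total = -7.0488 - 8.2372 = -15.286


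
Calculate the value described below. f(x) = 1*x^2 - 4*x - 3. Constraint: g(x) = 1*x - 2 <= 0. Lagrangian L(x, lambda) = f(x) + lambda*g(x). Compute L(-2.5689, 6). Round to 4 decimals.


Step 1: Evaluate f(x).
f(-2.5689) = 1*(-2.5689)^2 - 4*(-2.5689) - 3 = 13.8748
Step 2: Evaluate g(x).
g(-2.5689) = 1*-2.5689 - 2 = -4.5689
Step 3: Compute Lagrangian.
L = 13.8748 + 6*-4.5689 = -13.5386


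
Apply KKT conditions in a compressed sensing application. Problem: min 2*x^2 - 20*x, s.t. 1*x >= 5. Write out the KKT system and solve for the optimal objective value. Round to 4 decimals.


Step 1: Try lambda = 0 (constraint inactive).
Stationarity: 2*2*x - 20 = 0
x* = 20/(2*2) = 5.0
Check constraint: 1*5.0 = 5.0 >= 5 -- satisfied.
Step 2: Compute optimal value.
f(x*) = 2*5.0^2 - 20*5.0 = -50.0


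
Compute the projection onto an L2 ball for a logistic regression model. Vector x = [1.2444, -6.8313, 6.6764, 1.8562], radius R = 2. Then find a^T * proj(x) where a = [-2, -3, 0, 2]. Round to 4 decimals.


Step 1: Compute ||x|| (intermediates to 6 decimals).
||x|| = sqrt(1.2444^2 + (-6.8313)^2 + 6.6764^2 + 1.8562^2) = 9.809943
Step 2: Project.
Since ||x|| > R, scale = R/||x|| = 2/9.809943 = 0.203875, proj(x) = scale * x
proj(x) = [0.253702, -1.392731, 1.361151, 0.378433]
Step 3: Dot product.
a^T * proj(x) = -2*0.253702 - 3*(-1.392731) + 0*1.361151 + 2*0.378433 = 4.4277


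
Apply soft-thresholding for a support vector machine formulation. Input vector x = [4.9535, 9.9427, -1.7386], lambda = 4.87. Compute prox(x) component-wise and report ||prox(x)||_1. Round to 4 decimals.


Soft-thresholding with lambda = 4.87:
prox(4.9535) = sign(4.9535)*max(|4.9535| - 4.87, 0) = 0.0835
prox(9.9427) = sign(9.9427)*max(|9.9427| - 4.87, 0) = 5.0727
prox(-1.7386) = sign(-1.7386)*max(|-1.7386| - 4.87, 0) = 0.0
prox(x) = [0.0835, 5.0727, 0.0]
||prox(x)||_1 = 0.0835 + 5.0727 + 0.0 = 5.1562


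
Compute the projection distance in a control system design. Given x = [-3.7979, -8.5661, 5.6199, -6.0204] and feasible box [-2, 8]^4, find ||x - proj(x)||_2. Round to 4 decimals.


Project each component onto [-2, 8].
clip(-3.7979) = -2.0, clip(-8.5661) = -2.0, clip(5.6199) = 5.6199, clip(-6.0204) = -2.0
Projection = [-2.0, -2.0, 5.6199, -2.0]
Squared diffs: [3.2324, 43.1137, 0.0, 16.1636]
Distance = sqrt(62.5097) = 7.9063


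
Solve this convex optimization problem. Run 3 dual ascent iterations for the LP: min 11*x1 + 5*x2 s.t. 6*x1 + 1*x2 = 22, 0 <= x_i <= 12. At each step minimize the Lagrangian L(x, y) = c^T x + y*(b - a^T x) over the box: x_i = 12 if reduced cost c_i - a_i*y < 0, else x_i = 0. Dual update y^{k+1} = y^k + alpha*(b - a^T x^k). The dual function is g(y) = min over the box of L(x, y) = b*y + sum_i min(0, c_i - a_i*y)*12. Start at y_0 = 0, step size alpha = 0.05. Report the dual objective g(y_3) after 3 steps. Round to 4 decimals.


Dual ascent for LP: min 11*x1 + 5*x2, 6*x1 + 1*x2 = 22, 0 <= x_i <= 12
Step 1: y^k = 0.0, reduced costs: (11.0, 5.0)
  x^k = (0.0, 0.0), subgradient = b - a^T x = 22.0
  y^{k+1} = 0.0 + 0.05*22.0 = 1.1
Step 2: y^k = 1.1, reduced costs: (4.4, 3.9)
  x^k = (0.0, 0.0), subgradient = b - a^T x = 22.0
  y^{k+1} = 1.1 + 0.05*22.0 = 2.2
Step 3: y^k = 2.2, reduced costs: (-2.2, 2.8)
  x^k = (12.0, 0.0), subgradient = b - a^T x = -50.0
  y^{k+1} = 2.2 + 0.05*-50.0 = -0.3
Dual objective at y_3 = -0.3: reduced costs (12.8, 5.3), box minimizer x = (0.0, 0.0)
g(y_3) = b*y + (c1 - a1*y)*x1 + (c2 - a2*y)*x2 = 22*(-0.3) + 12.8*0.0 + 5.3*0.0 = -6.6 + 0.0 + 0.0 = -6.6


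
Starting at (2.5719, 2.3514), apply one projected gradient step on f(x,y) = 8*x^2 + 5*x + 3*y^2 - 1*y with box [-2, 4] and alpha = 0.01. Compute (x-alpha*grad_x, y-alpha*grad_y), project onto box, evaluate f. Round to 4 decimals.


Step 1: Compute gradient at (2.5719, 2.3514).
grad_x = 2*8*2.5719 + 5 = 46.1504
grad_y = 2*3*2.3514 - 1 = 13.1084
Step 2: Gradient step.
x_raw = 2.5719 - 0.01*46.1504 = 2.1104
y_raw = 2.3514 - 0.01*13.1084 = 2.2203
Step 3: Project onto [-2, 4].
x_proj = clip(2.1104) = 2.1104
y_proj = clip(2.2203) = 2.2203
Step 4: Evaluate f.
f(2.1104, 2.2203) = 58.7512


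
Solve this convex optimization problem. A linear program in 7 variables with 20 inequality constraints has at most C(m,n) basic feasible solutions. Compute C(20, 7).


Each vertex corresponds to some choice of n active constraints out of m, so the number of vertices is at most C(m, n) = m! / (n!(m-n)!).
m = 20, n = 7
Numerator: 20 * 19 * 18 * 17 * 16 * 15 * 14
Denominator: 7! = 5040
C(20, 7) = 77520


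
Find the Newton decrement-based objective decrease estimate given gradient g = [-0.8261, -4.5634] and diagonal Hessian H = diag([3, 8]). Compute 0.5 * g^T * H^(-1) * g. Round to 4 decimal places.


Step 1: H is diagonal, so H^(-1) * g = [-0.2754, -0.5704].
Step 2: g^T H^(-1) g = sum_i g_i^2 / H_ii
  = (-0.8261)^2/3 + (-4.5634)^2/8
  = 0.2275 + 2.6031 = 2.8306
Step 3: Objective decrease = 0.5 * g^T H^(-1) g = 1.4153


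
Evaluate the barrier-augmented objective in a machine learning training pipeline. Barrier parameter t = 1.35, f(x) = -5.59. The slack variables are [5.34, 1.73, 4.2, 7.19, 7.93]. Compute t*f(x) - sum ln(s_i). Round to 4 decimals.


Step 1: Compute log-barrier.
ln values: [1.6752, 0.5481, 1.4351, 1.9727, 2.0707]
phi = -(1.6752 + 0.5481 + 1.4351 + 1.9727 + 2.0707) = -7.7018
Step 2: Compute augmented objective.
t*f(x) = 1.35*-5.59 = -7.5465
Total = -7.5465 - 7.7018 = -15.2483


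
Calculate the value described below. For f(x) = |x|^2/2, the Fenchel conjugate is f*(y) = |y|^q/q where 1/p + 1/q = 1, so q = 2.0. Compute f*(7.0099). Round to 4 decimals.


The conjugate exponent q satisfies 1/p + 1/q = 1.
p = 2, so q = 2/(2 - 1) = 2.0
|y|^q = 7.0099^2.0 = 49.1387
f*(7.0099) = 49.1387 / 2.0 = 24.5693


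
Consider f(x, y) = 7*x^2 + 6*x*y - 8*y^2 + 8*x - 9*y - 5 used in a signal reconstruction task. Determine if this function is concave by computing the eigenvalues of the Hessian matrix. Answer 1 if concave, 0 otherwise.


The Hessian of f(x,y) = 7*x^2 + 6*x*y - 8*y^2 + 8*x - 9*y - 5 is:
H = [[14, 6], [6, -16]]
Trace = 14 - 16 = -2
Determinant = 14*-16 - (6)^2 = -260
Discriminant = (-2)^2 - 4*-260 = 1044.0
Eigenvalues: lambda_1 = -17.1555, lambda_2 = 15.1555
The function is not concave.

0


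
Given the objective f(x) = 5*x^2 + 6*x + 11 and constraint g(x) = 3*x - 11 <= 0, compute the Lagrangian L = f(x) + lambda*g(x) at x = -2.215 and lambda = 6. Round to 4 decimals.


Step 1: Evaluate f(x).
f(-2.215) = 5*(-2.215)^2 + 6*(-2.215) + 11 = 22.2411
Step 2: Evaluate g(x).
g(-2.215) = 3*-2.215 - 11 = -17.645
Step 3: Compute Lagrangian.
L = 22.2411 + 6*-17.645 = -83.6289


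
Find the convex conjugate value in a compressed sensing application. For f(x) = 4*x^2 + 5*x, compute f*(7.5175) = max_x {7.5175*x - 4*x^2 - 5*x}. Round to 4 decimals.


f*(y) = sup_x {y*x - a*x^2 - b*x} = sup_x {(y-b)*x - a*x^2}
FOC: (y - b) - 2a*x = 0 => x* = (y - b)/(2a)
x* = (7.5175 - 5)/(2*4) = 0.3147
f*(7.5175) = (y-b)^2/(4a) = (7.5175 - 5)^2/(4*4)
= 6.3378/16 = 0.3961


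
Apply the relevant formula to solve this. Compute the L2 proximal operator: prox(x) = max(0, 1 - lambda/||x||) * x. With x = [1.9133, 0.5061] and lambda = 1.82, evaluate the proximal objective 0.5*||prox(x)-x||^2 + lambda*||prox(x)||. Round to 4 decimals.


Step 1: Compute ||x||.
||x|| = 1.9791
Step 2: Compute scaling factor.
scale = max(0, 1 - 1.82/1.9791) = 0.0804
Step 3: prox(x) = [0.1538, 0.0407]
||prox(x)|| = 0.1591
Step 4: Proximal objective.
0.5*||prox-x||^2 = 1.6562
lambda*||prox|| = 0.2896
Total = 1.9458


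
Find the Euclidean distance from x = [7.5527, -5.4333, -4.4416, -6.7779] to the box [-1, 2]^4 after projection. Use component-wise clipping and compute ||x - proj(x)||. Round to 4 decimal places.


Project each component onto [-1, 2].
clip(7.5527) = 2.0, clip(-5.4333) = -1.0, clip(-4.4416) = -1.0, clip(-6.7779) = -1.0
Projection = [2.0, -1.0, -1.0, -1.0]
Squared diffs: [30.8325, 19.6541, 11.8446, 33.3841]
Distance = sqrt(95.7153) = 9.7834


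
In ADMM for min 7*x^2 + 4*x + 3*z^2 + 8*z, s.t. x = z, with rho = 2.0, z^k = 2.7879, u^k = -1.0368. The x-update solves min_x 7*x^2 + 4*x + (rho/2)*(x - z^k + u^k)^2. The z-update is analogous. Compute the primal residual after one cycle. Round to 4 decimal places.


ADMM iteration with rho = 2.0, z^k = 2.7879, u^k = -1.0368
Step 1: x-update.
Minimize 7*x^2 + 4*x + (2.0/2)*(x - 2.7879 - 1.0368)^2
FOC: (2*7 + 2.0)*x = -4 + 2.0*(2.7879 + 1.0368)
x^{k+1} = 0.2281
Step 2: z-update.
Minimize 3*z^2 + 8*z + (2.0/2)*(0.2281 - z - 1.0368)^2
FOC: (2*3 + 2.0)*z = -8 + 2.0*(0.2281 - 1.0368)
z^{k+1} = -1.2022
Step 3: u-update.
u^{k+1} = -1.0368 + 0.2281 + 1.2022 = 0.3935
Step 4: Primal residual = |0.2281 + 1.2022| = 1.4303


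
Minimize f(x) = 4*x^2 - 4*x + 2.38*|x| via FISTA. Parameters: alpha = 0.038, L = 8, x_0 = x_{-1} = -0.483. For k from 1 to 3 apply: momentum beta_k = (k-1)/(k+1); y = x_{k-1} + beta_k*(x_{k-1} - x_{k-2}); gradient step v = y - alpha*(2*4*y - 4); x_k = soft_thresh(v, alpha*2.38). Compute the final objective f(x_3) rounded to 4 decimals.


FISTA on f(x) = 4*x^2 - 4*x + 2.38*|x|
L = 8, alpha = 0.038
Iteration 1: beta = 0.0, y = -0.483 + 0.0*(-0.483 + 0.483) = -0.483
  grad(y) = -7.864, v = y - alpha*grad = -0.1842
  prox(v) = soft_thresh(-0.1842, 0.0904) = -0.0937
Iteration 2: beta = 0.3333, y = -0.0937 + 0.3333*(-0.0937 + 0.483) = 0.036
  grad(y) = -3.7118, v = y - alpha*grad = 0.1771
  prox(v) = soft_thresh(0.1771, 0.0904) = 0.0866
Iteration 3: beta = 0.5, y = 0.0866 + 0.5*(0.0866 + 0.0937) = 0.1768
  grad(y) = -2.5855, v = y - alpha*grad = 0.2751
  prox(v) = soft_thresh(0.2751, 0.0904) = 0.1846
f(x_3) = 4*0.1846^2 - 4*0.1846 + 2.38*|0.1846| = -0.1627


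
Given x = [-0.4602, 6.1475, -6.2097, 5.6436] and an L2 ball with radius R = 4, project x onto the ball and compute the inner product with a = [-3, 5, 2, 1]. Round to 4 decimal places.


Step 1: Compute ||x|| (intermediates to 6 decimals).
||x|| = sqrt((-0.4602)^2 + 6.1475^2 + (-6.2097)^2 + 5.6436^2) = 10.412211
Step 2: Project.
Since ||x|| > R, scale = R/||x|| = 4/10.412211 = 0.384164, proj(x) = scale * x
proj(x) = [-0.176792, 2.361648, -2.385543, 2.168068]
Step 3: Dot product.
a^T * proj(x) = -3*(-0.176792) + 5*2.361648 + 2*(-2.385543) + 1*2.168068 = 9.7356


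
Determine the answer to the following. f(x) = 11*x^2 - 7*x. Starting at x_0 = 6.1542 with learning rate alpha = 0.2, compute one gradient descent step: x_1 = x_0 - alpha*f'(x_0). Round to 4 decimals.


We compute the gradient at x_0 and apply the update.
f'(x) = 22*x - 7
f'(6.1542) = 22*6.1542 - 7 = 128.3924
x_1 = 6.1542 - 0.2*128.3924 = -19.5243


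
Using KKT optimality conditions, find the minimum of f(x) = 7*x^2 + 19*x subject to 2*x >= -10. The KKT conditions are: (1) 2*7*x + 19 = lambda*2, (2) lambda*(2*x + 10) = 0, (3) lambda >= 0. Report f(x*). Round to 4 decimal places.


Step 1: Try lambda = 0 (constraint inactive).
Stationarity: 2*7*x + 19 = 0
x* = -19/(2*7) = -19/14 = -1.3571 (rounded; the exact value -19/14 is used below)
Check constraint: 2*-1.3571 = -2.7142 >= -10 -- satisfied.
Step 2: Compute optimal value.
f(x*) = 7*(-19/14)^2 + 19*(-19/14) = -12.8929


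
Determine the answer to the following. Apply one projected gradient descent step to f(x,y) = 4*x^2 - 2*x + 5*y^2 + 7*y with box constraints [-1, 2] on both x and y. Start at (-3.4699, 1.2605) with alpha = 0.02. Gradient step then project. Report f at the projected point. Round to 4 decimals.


Step 1: Compute gradient at (-3.4699, 1.2605).
grad_x = 2*4*-3.4699 - 2 = -29.7592
grad_y = 2*5*1.2605 + 7 = 19.605
Step 2: Gradient step.
x_raw = -3.4699 - 0.02*-29.7592 = -2.8747
y_raw = 1.2605 - 0.02*19.605 = 0.8684
Step 3: Project onto [-1, 2].
x_proj = clip(-2.8747) = -1.0
y_proj = clip(0.8684) = 0.8684
Step 4: Evaluate f.
f(-1.0, 0.8684) = 15.8494


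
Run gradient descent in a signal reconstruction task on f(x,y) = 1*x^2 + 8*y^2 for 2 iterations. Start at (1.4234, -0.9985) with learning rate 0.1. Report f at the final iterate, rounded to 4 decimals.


Gradient descent on f(x,y) = 1*x^2 + 8*y^2.
Starting point: (1.4234, -0.9985), alpha = 0.1
Step 1: grad_x = 2*1*1.4234 = 2.8468, grad_y = 2*8*-0.9985 = -15.976
  x_1 = 1.4234 - 0.1*2.8468 = 1.1387
  y_1 = -0.9985 - 0.1*-15.976 = 0.5991
Step 2: grad_x = 2*1*1.1387 = 2.2774, grad_y = 2*8*0.5991 = 9.5856
  x_2 = 1.1387 - 0.1*2.2774 = 0.911
  y_2 = 0.5991 - 0.1*9.5856 = -0.3595
f(0.911, -0.3595) = 1*0.911^2 + 8*(-0.3595)^2 = 1.8636


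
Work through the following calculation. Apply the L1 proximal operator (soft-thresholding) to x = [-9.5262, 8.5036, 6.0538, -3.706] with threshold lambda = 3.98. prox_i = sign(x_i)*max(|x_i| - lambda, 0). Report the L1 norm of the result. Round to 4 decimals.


Soft-thresholding with lambda = 3.98:
prox(-9.5262) = sign(-9.5262)*max(|-9.5262| - 3.98, 0) = -5.5462
prox(8.5036) = sign(8.5036)*max(|8.5036| - 3.98, 0) = 4.5236
prox(6.0538) = sign(6.0538)*max(|6.0538| - 3.98, 0) = 2.0738
prox(-3.706) = sign(-3.706)*max(|-3.706| - 3.98, 0) = 0.0
prox(x) = [-5.5462, 4.5236, 2.0738, 0.0]
||prox(x)||_1 = 5.5462 + 4.5236 + 2.0738 + 0.0 = 12.1436


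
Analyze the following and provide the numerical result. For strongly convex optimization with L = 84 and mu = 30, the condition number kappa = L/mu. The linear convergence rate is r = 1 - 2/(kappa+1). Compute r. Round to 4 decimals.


Step 1: Compute the condition number.
kappa = L/mu = 84/30 = 2.8
Step 2: Compute the convergence rate.
r = 1 - 2/(kappa + 1) = 1 - 2*mu/(L + mu) = (L - mu)/(L + mu) = 54/114 = 0.4737


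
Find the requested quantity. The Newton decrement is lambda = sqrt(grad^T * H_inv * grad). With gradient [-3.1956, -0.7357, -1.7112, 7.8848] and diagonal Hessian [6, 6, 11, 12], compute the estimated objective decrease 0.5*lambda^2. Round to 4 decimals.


Step 1: H is diagonal, so H^(-1) * g = [-0.5326, -0.1226, -0.1556, 0.6571].
Step 2: g^T H^(-1) g = sum_i g_i^2 / H_ii
  = (-3.1956)^2/6 + (-0.7357)^2/6 + (-1.7112)^2/11 + (7.8848)^2/12
  = 1.702 + 0.0902 + 0.2662 + 5.1808 = 7.2392
Step 3: Objective decrease = 0.5 * g^T H^(-1) g = 3.6196


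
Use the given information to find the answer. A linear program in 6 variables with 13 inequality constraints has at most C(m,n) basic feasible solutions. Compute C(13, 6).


Each vertex corresponds to some choice of n active constraints out of m, so the number of vertices is at most C(m, n) = m! / (n!(m-n)!).
m = 13, n = 6
Numerator: 13 * 12 * 11 * 10 * 9 * 8
Denominator: 6! = 720
C(13, 6) = 1716


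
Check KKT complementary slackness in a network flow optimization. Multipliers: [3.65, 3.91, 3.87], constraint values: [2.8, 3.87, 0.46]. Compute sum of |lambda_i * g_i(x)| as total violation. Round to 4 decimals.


KKT complementary slackness check:
lambda_1 * g_1 = 3.65 * 2.8 = 10.22
lambda_2 * g_2 = 3.91 * 3.87 = 15.1317
lambda_3 * g_3 = 3.87 * 0.46 = 1.7802
Total violation = 10.22 + 15.1317 + 1.7802 = 27.1319


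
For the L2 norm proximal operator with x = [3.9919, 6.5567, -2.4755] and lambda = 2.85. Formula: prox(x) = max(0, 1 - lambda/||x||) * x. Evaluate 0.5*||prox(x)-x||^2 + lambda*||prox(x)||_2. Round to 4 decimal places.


Step 1: Compute ||x||.
||x|| = 8.0656
Step 2: Compute scaling factor.
scale = max(0, 1 - 2.85/8.0656) = 0.6466
Step 3: prox(x) = [2.5813, 4.2399, -1.6008]
||prox(x)|| = 5.2156
Step 4: Proximal objective.
0.5*||prox-x||^2 = 4.0613
lambda*||prox|| = 14.8645
Total = 18.9257


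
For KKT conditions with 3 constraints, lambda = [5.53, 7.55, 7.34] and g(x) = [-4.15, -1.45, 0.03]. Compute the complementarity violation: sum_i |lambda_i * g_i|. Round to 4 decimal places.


KKT complementary slackness check:
lambda_1 * g_1 = 5.53 * -4.15 = -22.9495
lambda_2 * g_2 = 7.55 * -1.45 = -10.9475
lambda_3 * g_3 = 7.34 * 0.03 = 0.2202
Total violation = 22.9495 + 10.9475 + 0.2202 = 34.1172


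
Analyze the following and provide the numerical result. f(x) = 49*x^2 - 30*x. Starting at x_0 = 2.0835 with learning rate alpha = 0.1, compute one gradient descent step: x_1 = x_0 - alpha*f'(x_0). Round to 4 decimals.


We compute the gradient at x_0 and apply the update.
f'(x) = 98*x - 30
f'(2.0835) = 98*2.0835 - 30 = 174.183
x_1 = 2.0835 - 0.1*174.183 = -15.3348


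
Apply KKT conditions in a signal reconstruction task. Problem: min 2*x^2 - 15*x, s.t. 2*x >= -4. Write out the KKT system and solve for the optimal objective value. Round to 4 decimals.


Step 1: Try lambda = 0 (constraint inactive).
Stationarity: 2*2*x - 15 = 0
x* = 15/(2*2) = 3.75
Check constraint: 2*3.75 = 7.5 >= -4 -- satisfied.
Step 2: Compute optimal value.
f(x*) = 2*3.75^2 - 15*3.75 = -28.125


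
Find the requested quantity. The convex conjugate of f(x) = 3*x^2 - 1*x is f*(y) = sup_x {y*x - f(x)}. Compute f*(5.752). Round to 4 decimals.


f*(y) = sup_x {y*x - a*x^2 - b*x} = sup_x {(y-b)*x - a*x^2}
FOC: (y - b) - 2a*x = 0 => x* = (y - b)/(2a)
x* = (5.752 + 1)/(2*3) = 1.1253
f*(5.752) = (y-b)^2/(4a) = (5.752 + 1)^2/(4*3)
= 45.5895/12 = 3.7991


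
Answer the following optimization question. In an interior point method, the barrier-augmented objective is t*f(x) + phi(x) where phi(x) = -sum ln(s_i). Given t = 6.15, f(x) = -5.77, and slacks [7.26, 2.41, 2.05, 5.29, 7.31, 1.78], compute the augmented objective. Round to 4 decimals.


Step 1: Compute log-barrier.
ln values: [1.9824, 0.8796, 0.7178, 1.6658, 1.9892, 0.5766]
phi = -(1.9824 + 0.8796 + 0.7178 + 1.6658 + 1.9892 + 0.5766) = -7.8115
Step 2: Compute augmented objective.
t*f(x) = 6.15*-5.77 = -35.4855
Total = -35.4855 - 7.8115 = -43.297


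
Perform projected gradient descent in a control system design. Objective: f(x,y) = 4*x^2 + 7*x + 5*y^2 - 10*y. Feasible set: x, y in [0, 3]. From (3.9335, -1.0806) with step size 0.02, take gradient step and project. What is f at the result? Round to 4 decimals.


Step 1: Compute gradient at (3.9335, -1.0806).
grad_x = 2*4*3.9335 + 7 = 38.468
grad_y = 2*5*-1.0806 - 10 = -20.806
Step 2: Gradient step.
x_raw = 3.9335 - 0.02*38.468 = 3.1641
y_raw = -1.0806 - 0.02*-20.806 = -0.6645
Step 3: Project onto [0, 3].
x_proj = clip(3.1641) = 3.0
y_proj = clip(-0.6645) = 0.0
Step 4: Evaluate f.
f(3.0, 0.0) = 57.0


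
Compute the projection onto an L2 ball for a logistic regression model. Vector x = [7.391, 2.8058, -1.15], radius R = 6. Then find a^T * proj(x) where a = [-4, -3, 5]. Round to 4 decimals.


Step 1: Compute ||x|| (intermediates to 6 decimals).
||x|| = sqrt(7.391^2 + 2.8058^2 + (-1.15)^2) = 7.988861
Step 2: Project.
Since ||x|| > R, scale = R/||x|| = 6/7.988861 = 0.751046, proj(x) = scale * x
proj(x) = [5.550981, 2.107285, -0.863703]
Step 3: Dot product.
a^T * proj(x) = -4*5.550981 - 3*2.107285 + 5*(-0.863703) = -32.8443


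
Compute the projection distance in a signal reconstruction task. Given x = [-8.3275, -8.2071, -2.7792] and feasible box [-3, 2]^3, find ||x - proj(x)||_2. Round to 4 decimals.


Project each component onto [-3, 2].
clip(-8.3275) = -3.0, clip(-8.2071) = -3.0, clip(-2.7792) = -2.7792
Projection = [-3.0, -3.0, -2.7792]
Squared diffs: [28.3823, 27.1139, 0.0]
Distance = sqrt(55.4962) = 7.4496


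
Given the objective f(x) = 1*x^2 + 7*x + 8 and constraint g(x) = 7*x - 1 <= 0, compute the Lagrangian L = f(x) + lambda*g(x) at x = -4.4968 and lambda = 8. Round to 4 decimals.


Step 1: Evaluate f(x).
f(-4.4968) = 1*(-4.4968)^2 + 7*(-4.4968) + 8 = -3.2564
Step 2: Evaluate g(x).
g(-4.4968) = 7*-4.4968 - 1 = -32.4776
Step 3: Compute Lagrangian.
L = -3.2564 + 8*-32.4776 = -263.0772


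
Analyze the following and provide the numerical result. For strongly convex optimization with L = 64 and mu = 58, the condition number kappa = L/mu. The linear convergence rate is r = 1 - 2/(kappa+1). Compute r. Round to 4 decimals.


Step 1: Compute the condition number.
kappa = L/mu = 64/58 = 1.1034
Step 2: Compute the convergence rate.
r = 1 - 2/(kappa + 1) = 1 - 2*mu/(L + mu) = (L - mu)/(L + mu) = 6/122 = 0.0492


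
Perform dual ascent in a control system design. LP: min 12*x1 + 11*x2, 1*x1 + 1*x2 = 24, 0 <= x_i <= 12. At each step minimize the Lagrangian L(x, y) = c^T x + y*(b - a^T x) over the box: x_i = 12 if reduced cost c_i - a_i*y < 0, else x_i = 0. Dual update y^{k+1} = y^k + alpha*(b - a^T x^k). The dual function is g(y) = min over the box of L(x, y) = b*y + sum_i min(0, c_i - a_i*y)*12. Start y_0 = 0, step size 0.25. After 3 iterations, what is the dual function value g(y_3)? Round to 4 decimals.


Dual ascent for LP: min 12*x1 + 11*x2, 1*x1 + 1*x2 = 24, 0 <= x_i <= 12
Step 1: y^k = 0.0, reduced costs: (12.0, 11.0)
  x^k = (0.0, 0.0), subgradient = b - a^T x = 24.0
  y^{k+1} = 0.0 + 0.25*24.0 = 6.0
Step 2: y^k = 6.0, reduced costs: (6.0, 5.0)
  x^k = (0.0, 0.0), subgradient = b - a^T x = 24.0
  y^{k+1} = 6.0 + 0.25*24.0 = 12.0
Step 3: y^k = 12.0, reduced costs: (0.0, -1.0)
  x^k = (0.0, 12.0), subgradient = b - a^T x = 12.0
  y^{k+1} = 12.0 + 0.25*12.0 = 15.0
Dual objective at y_3 = 15.0: reduced costs (-3.0, -4.0), box minimizer x = (12.0, 12.0)
g(y_3) = b*y + (c1 - a1*y)*x1 + (c2 - a2*y)*x2 = 24*15.0 + (-3.0)*12.0 + (-4.0)*12.0 = 360.0 - 36.0 - 48.0 = 276.0
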